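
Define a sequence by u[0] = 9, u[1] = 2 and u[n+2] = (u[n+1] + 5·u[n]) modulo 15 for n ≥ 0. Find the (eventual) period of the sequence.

6

Listing terms: u[0] = 9, u[1] = 2, u[2] = 2, u[3] = 12, u[4] = 7, u[5] = 7, u[6] = 12, u[7] = 2, u[8] = 2.
Since (u[7], u[8]) = (u[1], u[2]) = (2, 2) (two consecutive terms determine the rest), the sequence is eventually periodic: after a pre-period of length 1 it cycles with period 6.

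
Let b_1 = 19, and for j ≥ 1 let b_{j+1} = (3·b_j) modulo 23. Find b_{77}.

14

We have b_1 = 19,  b_2 = 11,  b_3 = 10,  b_4 = 7,  b_5 = 21,  b_6 = 17,  b_7 = 5,  b_8 = 15,  b_9 = 22,  b_{10} = 20,  b_{11} = 14,  b_{12} = 19.
Since b_{12} = b_1 = 19, the sequence is periodic with period 11.
So b_{77} = b_{1 + ((77-1) mod 11)} = b_{11} = 14.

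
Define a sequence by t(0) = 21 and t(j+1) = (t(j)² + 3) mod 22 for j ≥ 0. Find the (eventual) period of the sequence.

Listing terms: t(0) = 21,  t(1) = 4,  t(2) = 19,  t(3) = 12,  t(4) = 15,  t(5) = 8,  t(6) = 1,  t(7) = 4.
Since t(7) = t(1) = 4, the sequence is eventually periodic: after a pre-period of length 1 it cycles with period 6.

6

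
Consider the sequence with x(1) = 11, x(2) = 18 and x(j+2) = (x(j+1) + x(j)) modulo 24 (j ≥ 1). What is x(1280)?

We have x(1) = 11,  x(2) = 18,  x(3) = 5,  x(4) = 23,  x(5) = 4,  x(6) = 3,  x(7) = 7,  x(8) = 10,  x(9) = 17,  x(10) = 3,  x(11) = 20,  x(12) = 23,  x(13) = 19,  x(14) = 18,  x(15) = 13,  x(16) = 7,  x(17) = 20,  x(18) = 3,  x(19) = 23,  x(20) = 2,  x(21) = 1,  x(22) = 3,  x(23) = 4,  x(24) = 7,  x(25) = 11,  x(26) = 18.
Since (x(25), x(26)) = (x(1), x(2)) = (11, 18) (two consecutive terms determine the rest), the sequence is periodic with period 24.
(1280 - 1) mod 24 = 7, so x(1280) = x(8) = 10.

10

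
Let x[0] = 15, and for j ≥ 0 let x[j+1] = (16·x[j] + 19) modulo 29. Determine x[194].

21

Listing terms: x[0] = 15, x[1] = 27, x[2] = 16, x[3] = 14, x[4] = 11, x[5] = 21, x[6] = 7, x[7] = 15.
Since x[7] = x[0] = 15, the sequence is periodic with period 7.
(194 - 0) mod 7 = 5, so x[194] = x[5] = 21.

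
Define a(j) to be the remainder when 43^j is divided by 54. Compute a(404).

49

We have a(0) = 1; a(1) = 43; a(2) = 13; a(3) = 19; a(4) = 7; a(5) = 31; a(6) = 37; a(7) = 25; a(8) = 49; a(9) = 1.
The sequence repeats with period 9.
So a(404) = a(0 + ((404-0) mod 9)) = a(8) = 49.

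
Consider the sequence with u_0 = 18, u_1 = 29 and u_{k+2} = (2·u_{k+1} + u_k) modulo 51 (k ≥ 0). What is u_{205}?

Listing terms: u_0 = 18; u_1 = 29; u_2 = 25; u_3 = 28; u_4 = 30; u_5 = 37; u_6 = 2; u_7 = 41; u_8 = 33; u_9 = 5; u_{10} = 43; u_{11} = 40; u_{12} = 21; u_{13} = 31; u_{14} = 32; u_{15} = 44; u_{16} = 18; u_{17} = 29.
The sequence repeats with period 16.
So u_{205} = u_{0 + ((205-0) mod 16)} = u_{13} = 31.

31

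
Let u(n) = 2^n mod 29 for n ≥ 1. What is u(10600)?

25

u(1) = 2, u(2) = 4, u(3) = 8, u(4) = 16, u(5) = 3, u(6) = 6, u(7) = 12, u(8) = 24, u(9) = 19, u(10) = 9, u(11) = 18, u(12) = 7, u(13) = 14, u(14) = 28, u(15) = 27, u(16) = 25, u(17) = 21, u(18) = 13, u(19) = 26, u(20) = 23, u(21) = 17, u(22) = 5, u(23) = 10, u(24) = 20, u(25) = 11, u(26) = 22, u(27) = 15, u(28) = 1, u(29) = 2.
Since u(29) = u(1) = 2, the sequence is periodic with period 28.
(10600 - 1) mod 28 = 15, so u(10600) = u(16) = 25.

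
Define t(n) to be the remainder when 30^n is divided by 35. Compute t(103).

30

Listing terms: t(0) = 1; t(1) = 30; t(2) = 25; t(3) = 15; t(4) = 30.
Since t(4) = t(1) = 30, the sequence is eventually periodic: after a pre-period of length 1 it cycles with period 3.
For n ≥ 1, t(n) depends only on (n - 1) mod 3. (103 - 1) mod 3 = 0, so t(103) = t(1) = 30.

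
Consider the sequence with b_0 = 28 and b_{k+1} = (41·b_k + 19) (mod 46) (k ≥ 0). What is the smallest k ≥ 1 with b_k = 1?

5

b_0 = 28, b_1 = 17, b_2 = 26, b_3 = 27, b_4 = 22, b_5 = 1, b_6 = 14, b_7 = 41, b_8 = 44, b_9 = 29, b_{10} = 12, b_{11} = 5, b_{12} = 40, b_{13} = 3, b_{14} = 4, b_{15} = 45, b_{16} = 24, b_{17} = 37, b_{18} = 18, b_{19} = 21, b_{20} = 6, b_{21} = 35, b_{22} = 28.
Since b_{22} = b_0 = 28, the sequence is periodic with period 22.
The value 1 first appears (with k ≥ 1) at b_5.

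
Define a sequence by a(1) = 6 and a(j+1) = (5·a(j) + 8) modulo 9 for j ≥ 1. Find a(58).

a(1) = 6; a(2) = 2; a(3) = 0; a(4) = 8; a(5) = 3; a(6) = 5; a(7) = 6.
Since a(7) = a(1) = 6, the sequence is periodic with period 6.
So a(58) = a(1 + ((58-1) mod 6)) = a(4) = 8.

8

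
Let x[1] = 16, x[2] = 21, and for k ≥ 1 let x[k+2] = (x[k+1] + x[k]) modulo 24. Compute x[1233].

1

We have x[1] = 16,  x[2] = 21,  x[3] = 13,  x[4] = 10,  x[5] = 23,  x[6] = 9,  x[7] = 8,  x[8] = 17,  x[9] = 1,  x[10] = 18,  x[11] = 19,  x[12] = 13,  x[13] = 8,  x[14] = 21,  x[15] = 5,  x[16] = 2,  x[17] = 7,  x[18] = 9,  x[19] = 16,  x[20] = 1,  x[21] = 17,  x[22] = 18,  x[23] = 11,  x[24] = 5,  x[25] = 16,  x[26] = 21.
Since (x[25], x[26]) = (x[1], x[2]) = (16, 21) (two consecutive terms determine the rest), the sequence is periodic with period 24.
(1233 - 1) mod 24 = 8, so x[1233] = x[9] = 1.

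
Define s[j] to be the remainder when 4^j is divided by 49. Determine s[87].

We have s[0] = 1,  s[1] = 4,  s[2] = 16,  s[3] = 15,  s[4] = 11,  s[5] = 44,  s[6] = 29,  s[7] = 18,  s[8] = 23,  s[9] = 43,  s[10] = 25,  s[11] = 2,  s[12] = 8,  s[13] = 32,  s[14] = 30,  s[15] = 22,  s[16] = 39,  s[17] = 9,  s[18] = 36,  s[19] = 46,  s[20] = 37,  s[21] = 1.
The sequence repeats with period 21.
So s[87] = s[0 + ((87-0) mod 21)] = s[3] = 15.

15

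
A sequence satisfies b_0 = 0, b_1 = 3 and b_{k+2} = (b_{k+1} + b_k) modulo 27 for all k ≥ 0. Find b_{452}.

We have b_0 = 0; b_1 = 3; b_2 = 3; b_3 = 6; b_4 = 9; b_5 = 15; b_6 = 24; b_7 = 12; b_8 = 9; b_9 = 21; b_{10} = 3; b_{11} = 24; b_{12} = 0; b_{13} = 24; b_{14} = 24; b_{15} = 21; b_{16} = 18; b_{17} = 12; b_{18} = 3; b_{19} = 15; b_{20} = 18; b_{21} = 6; b_{22} = 24; b_{23} = 3; b_{24} = 0; b_{25} = 3.
The sequence repeats with period 24.
So b_{452} = b_{0 + ((452-0) mod 24)} = b_{20} = 18.

18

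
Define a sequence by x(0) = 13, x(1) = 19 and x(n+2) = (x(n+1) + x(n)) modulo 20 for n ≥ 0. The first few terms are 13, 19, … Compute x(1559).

6

Listing terms: x(0) = 13, x(1) = 19, x(2) = 12, x(3) = 11, x(4) = 3, x(5) = 14, x(6) = 17, x(7) = 11, x(8) = 8, x(9) = 19, x(10) = 7, x(11) = 6, x(12) = 13, x(13) = 19.
Since (x(12), x(13)) = (x(0), x(1)) = (13, 19) (two consecutive terms determine the rest), the sequence is periodic with period 12.
So x(1559) = x(0 + ((1559-0) mod 12)) = x(11) = 6.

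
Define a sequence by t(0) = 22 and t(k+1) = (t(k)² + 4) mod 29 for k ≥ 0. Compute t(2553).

5

Listing terms: t(0) = 22,  t(1) = 24,  t(2) = 0,  t(3) = 4,  t(4) = 20,  t(5) = 27,  t(6) = 8,  t(7) = 10,  t(8) = 17,  t(9) = 3,  t(10) = 13,  t(11) = 28,  t(12) = 5,  t(13) = 0.
Since t(13) = t(2) = 0, the sequence is eventually periodic: after a pre-period of length 2 it cycles with period 11.
For k ≥ 2, t(k) depends only on (k - 2) mod 11. (2553 - 2) mod 11 = 10, so t(2553) = t(12) = 5.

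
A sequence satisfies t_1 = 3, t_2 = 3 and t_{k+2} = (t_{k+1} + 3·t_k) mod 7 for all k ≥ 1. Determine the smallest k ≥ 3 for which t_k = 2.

15

Listing terms: t_1 = 3; t_2 = 3; t_3 = 5; t_4 = 0; t_5 = 1; t_6 = 1; t_7 = 4; t_8 = 0; t_9 = 5; t_{10} = 5; t_{11} = 6; t_{12} = 0; t_{13} = 4; t_{14} = 4; t_{15} = 2; t_{16} = 0; t_{17} = 6; t_{18} = 6; t_{19} = 3; t_{20} = 0; t_{21} = 2; t_{22} = 2; t_{23} = 1; t_{24} = 0; t_{25} = 3; t_{26} = 3.
Since (t_{25}, t_{26}) = (t_1, t_2) = (3, 3) (two consecutive terms determine the rest), the sequence is periodic with period 24.
The value 2 first appears (with k ≥ 3) at t_{15}.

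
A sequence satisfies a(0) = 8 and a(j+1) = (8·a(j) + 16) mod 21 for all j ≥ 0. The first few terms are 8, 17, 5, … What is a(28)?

We have a(0) = 8, a(1) = 17, a(2) = 5, a(3) = 14, a(4) = 2, a(5) = 11, a(6) = 20, a(7) = 8.
Since a(7) = a(0) = 8, the sequence is periodic with period 7.
(28 - 0) mod 7 = 0, so a(28) = a(0) = 8.

8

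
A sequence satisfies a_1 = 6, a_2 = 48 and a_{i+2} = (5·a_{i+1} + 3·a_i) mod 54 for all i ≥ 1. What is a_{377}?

Computing terms: a_1 = 6, a_2 = 48, a_3 = 42, a_4 = 30, a_5 = 6, a_6 = 12, a_7 = 24, a_8 = 48, a_9 = 42.
Since (a_8, a_9) = (a_2, a_3) = (48, 42) (two consecutive terms determine the rest), the sequence is eventually periodic: after a pre-period of length 1 it cycles with period 6.
For i ≥ 2, a_i depends only on (i - 2) mod 6. (377 - 2) mod 6 = 3, so a_{377} = a_5 = 6.

6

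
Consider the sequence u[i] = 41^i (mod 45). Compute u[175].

41

Listing terms: u[0] = 1,  u[1] = 41,  u[2] = 16,  u[3] = 26,  u[4] = 31,  u[5] = 11,  u[6] = 1.
Since u[6] = u[0] = 1, the sequence is periodic with period 6.
(175 - 0) mod 6 = 1, so u[175] = u[1] = 41.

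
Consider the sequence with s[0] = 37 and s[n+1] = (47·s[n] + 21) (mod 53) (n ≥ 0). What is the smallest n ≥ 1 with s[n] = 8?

2

s[0] = 37,  s[1] = 11,  s[2] = 8,  s[3] = 26,  s[4] = 24,  s[5] = 36,  s[6] = 17,  s[7] = 25,  s[8] = 30,  s[9] = 0,  s[10] = 21,  s[11] = 1,  s[12] = 15,  s[13] = 37.
The sequence repeats with period 13.
The value 8 first appears (with n ≥ 1) at s[2].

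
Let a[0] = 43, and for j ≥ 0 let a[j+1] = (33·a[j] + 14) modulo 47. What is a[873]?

8

We have a[0] = 43, a[1] = 23, a[2] = 21, a[3] = 2, a[4] = 33, a[5] = 22, a[6] = 35, a[7] = 41, a[8] = 4, a[9] = 5, a[10] = 38, a[11] = 46, a[12] = 28, a[13] = 45, a[14] = 42, a[15] = 37, a[16] = 13, a[17] = 20, a[18] = 16, a[19] = 25, a[20] = 40, a[21] = 18, a[22] = 44, a[23] = 9, a[24] = 29, a[25] = 31, a[26] = 3, a[27] = 19, a[28] = 30, a[29] = 17, a[30] = 11, a[31] = 1, a[32] = 0, a[33] = 14, a[34] = 6, a[35] = 24, a[36] = 7, a[37] = 10, a[38] = 15, a[39] = 39, a[40] = 32, a[41] = 36, a[42] = 27, a[43] = 12, a[44] = 34, a[45] = 8, a[46] = 43.
Since a[46] = a[0] = 43, the sequence is periodic with period 46.
(873 - 0) mod 46 = 45, so a[873] = a[45] = 8.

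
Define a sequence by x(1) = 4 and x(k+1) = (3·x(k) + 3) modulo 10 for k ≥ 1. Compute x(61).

Computing terms: x(1) = 4,  x(2) = 5,  x(3) = 8,  x(4) = 7,  x(5) = 4.
The sequence repeats with period 4.
(61 - 1) mod 4 = 0, so x(61) = x(1) = 4.

4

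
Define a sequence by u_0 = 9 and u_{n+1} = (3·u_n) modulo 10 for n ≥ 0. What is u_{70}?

1

u_0 = 9, u_1 = 7, u_2 = 1, u_3 = 3, u_4 = 9.
The sequence repeats with period 4.
So u_{70} = u_{0 + ((70-0) mod 4)} = u_2 = 1.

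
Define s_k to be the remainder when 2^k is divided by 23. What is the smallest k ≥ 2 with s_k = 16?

s_1 = 2, s_2 = 4, s_3 = 8, s_4 = 16, s_5 = 9, s_6 = 18, s_7 = 13, s_8 = 3, s_9 = 6, s_{10} = 12, s_{11} = 1, s_{12} = 2.
Since s_{12} = s_1 = 2, the sequence is periodic with period 11.
The value 16 first appears (with k ≥ 2) at s_4.

4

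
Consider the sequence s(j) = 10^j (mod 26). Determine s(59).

Computing terms: s(1) = 10; s(2) = 22; s(3) = 12; s(4) = 16; s(5) = 4; s(6) = 14; s(7) = 10.
The sequence repeats with period 6.
So s(59) = s(1 + ((59-1) mod 6)) = s(5) = 4.

4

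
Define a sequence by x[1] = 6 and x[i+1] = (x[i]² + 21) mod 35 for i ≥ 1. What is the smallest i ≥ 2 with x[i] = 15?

3

x[1] = 6,  x[2] = 22,  x[3] = 15,  x[4] = 1,  x[5] = 22.
Since x[5] = x[2] = 22, the sequence is eventually periodic: after a pre-period of length 1 it cycles with period 3.
The value 15 first appears (with i ≥ 2) at x[3].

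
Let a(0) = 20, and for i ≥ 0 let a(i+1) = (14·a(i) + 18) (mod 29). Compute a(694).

2

We have a(0) = 20, a(1) = 8, a(2) = 14, a(3) = 11, a(4) = 27, a(5) = 19, a(6) = 23, a(7) = 21, a(8) = 22, a(9) = 7, a(10) = 0, a(11) = 18, a(12) = 9, a(13) = 28, a(14) = 4, a(15) = 16, a(16) = 10, a(17) = 13, a(18) = 26, a(19) = 5, a(20) = 1, a(21) = 3, a(22) = 2, a(23) = 17, a(24) = 24, a(25) = 6, a(26) = 15, a(27) = 25, a(28) = 20.
The sequence repeats with period 28.
(694 - 0) mod 28 = 22, so a(694) = a(22) = 2.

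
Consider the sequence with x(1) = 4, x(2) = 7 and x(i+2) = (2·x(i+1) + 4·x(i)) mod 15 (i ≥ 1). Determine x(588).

x(1) = 4; x(2) = 7; x(3) = 0; x(4) = 13; x(5) = 11; x(6) = 14; x(7) = 12; x(8) = 5; x(9) = 13; x(10) = 1; x(11) = 9; x(12) = 7; x(13) = 5; x(14) = 8; x(15) = 6; x(16) = 14; x(17) = 7; x(18) = 10; x(19) = 3; x(20) = 1; x(21) = 14; x(22) = 2; x(23) = 0; x(24) = 8; x(25) = 1; x(26) = 4; x(27) = 12; x(28) = 10; x(29) = 8; x(30) = 11; x(31) = 9; x(32) = 2; x(33) = 10; x(34) = 13; x(35) = 6; x(36) = 4; x(37) = 2; x(38) = 5; x(39) = 3; x(40) = 11; x(41) = 4; x(42) = 7.
Since (x(41), x(42)) = (x(1), x(2)) = (4, 7) (two consecutive terms determine the rest), the sequence is periodic with period 40.
(588 - 1) mod 40 = 27, so x(588) = x(28) = 10.

10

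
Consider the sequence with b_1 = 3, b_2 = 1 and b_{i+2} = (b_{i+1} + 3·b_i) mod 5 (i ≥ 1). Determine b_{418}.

b_1 = 3; b_2 = 1; b_3 = 0; b_4 = 3; b_5 = 3; b_6 = 2; b_7 = 1; b_8 = 2; b_9 = 0; b_{10} = 1; b_{11} = 1; b_{12} = 4; b_{13} = 2; b_{14} = 4; b_{15} = 0; b_{16} = 2; b_{17} = 2; b_{18} = 3; b_{19} = 4; b_{20} = 3; b_{21} = 0; b_{22} = 4; b_{23} = 4; b_{24} = 1; b_{25} = 3; b_{26} = 1.
Since (b_{25}, b_{26}) = (b_1, b_2) = (3, 1) (two consecutive terms determine the rest), the sequence is periodic with period 24.
So b_{418} = b_{1 + ((418-1) mod 24)} = b_{10} = 1.

1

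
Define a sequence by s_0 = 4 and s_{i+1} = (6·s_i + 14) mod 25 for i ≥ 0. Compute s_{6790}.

s_0 = 4, s_1 = 13, s_2 = 17, s_3 = 16, s_4 = 10, s_5 = 24, s_6 = 8, s_7 = 12, s_8 = 11, s_9 = 5, s_{10} = 19, s_{11} = 3, s_{12} = 7, s_{13} = 6, s_{14} = 0, s_{15} = 14, s_{16} = 23, s_{17} = 2, s_{18} = 1, s_{19} = 20, s_{20} = 9, s_{21} = 18, s_{22} = 22, s_{23} = 21, s_{24} = 15, s_{25} = 4.
The sequence repeats with period 25.
So s_{6790} = s_{0 + ((6790-0) mod 25)} = s_{15} = 14.

14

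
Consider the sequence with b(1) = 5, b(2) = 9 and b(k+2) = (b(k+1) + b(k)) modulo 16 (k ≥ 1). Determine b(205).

13

We have b(1) = 5; b(2) = 9; b(3) = 14; b(4) = 7; b(5) = 5; b(6) = 12; b(7) = 1; b(8) = 13; b(9) = 14; b(10) = 11; b(11) = 9; b(12) = 4; b(13) = 13; b(14) = 1; b(15) = 14; b(16) = 15; b(17) = 13; b(18) = 12; b(19) = 9; b(20) = 5; b(21) = 14; b(22) = 3; b(23) = 1; b(24) = 4; b(25) = 5; b(26) = 9.
The sequence repeats with period 24.
(205 - 1) mod 24 = 12, so b(205) = b(13) = 13.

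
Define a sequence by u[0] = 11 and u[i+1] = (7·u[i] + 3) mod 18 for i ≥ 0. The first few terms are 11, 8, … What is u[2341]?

8

Computing terms: u[0] = 11,  u[1] = 8,  u[2] = 5,  u[3] = 2,  u[4] = 17,  u[5] = 14,  u[6] = 11.
The sequence repeats with period 6.
So u[2341] = u[0 + ((2341-0) mod 6)] = u[1] = 8.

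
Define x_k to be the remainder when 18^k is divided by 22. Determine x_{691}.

Listing terms: x_1 = 18,  x_2 = 16,  x_3 = 2,  x_4 = 14,  x_5 = 10,  x_6 = 4,  x_7 = 6,  x_8 = 20,  x_9 = 8,  x_{10} = 12,  x_{11} = 18.
Since x_{11} = x_1 = 18, the sequence is periodic with period 10.
(691 - 1) mod 10 = 0, so x_{691} = x_1 = 18.

18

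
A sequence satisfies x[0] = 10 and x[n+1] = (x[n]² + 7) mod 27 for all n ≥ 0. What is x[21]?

We have x[0] = 10; x[1] = 26; x[2] = 8; x[3] = 17; x[4] = 26.
Since x[4] = x[1] = 26, the sequence is eventually periodic: after a pre-period of length 1 it cycles with period 3.
For n ≥ 1, x[n] depends only on (n - 1) mod 3. (21 - 1) mod 3 = 2, so x[21] = x[3] = 17.

17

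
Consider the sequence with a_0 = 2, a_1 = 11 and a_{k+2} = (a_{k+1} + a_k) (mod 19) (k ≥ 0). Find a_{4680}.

2

Computing terms: a_0 = 2; a_1 = 11; a_2 = 13; a_3 = 5; a_4 = 18; a_5 = 4; a_6 = 3; a_7 = 7; a_8 = 10; a_9 = 17; a_{10} = 8; a_{11} = 6; a_{12} = 14; a_{13} = 1; a_{14} = 15; a_{15} = 16; a_{16} = 12; a_{17} = 9; a_{18} = 2; a_{19} = 11.
Since (a_{18}, a_{19}) = (a_0, a_1) = (2, 11) (two consecutive terms determine the rest), the sequence is periodic with period 18.
(4680 - 0) mod 18 = 0, so a_{4680} = a_0 = 2.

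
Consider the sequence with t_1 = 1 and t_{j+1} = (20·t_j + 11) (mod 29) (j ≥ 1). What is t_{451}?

22

t_1 = 1,  t_2 = 2,  t_3 = 22,  t_4 = 16,  t_5 = 12,  t_6 = 19,  t_7 = 14,  t_8 = 1.
The sequence repeats with period 7.
So t_{451} = t_{1 + ((451-1) mod 7)} = t_3 = 22.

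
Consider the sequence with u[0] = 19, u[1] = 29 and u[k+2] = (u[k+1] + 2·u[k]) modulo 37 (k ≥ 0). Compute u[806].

Listing terms: u[0] = 19; u[1] = 29; u[2] = 30; u[3] = 14; u[4] = 0; u[5] = 28; u[6] = 28; u[7] = 10; u[8] = 29; u[9] = 12; u[10] = 33; u[11] = 20; u[12] = 12; u[13] = 15; u[14] = 2; u[15] = 32; u[16] = 36; u[17] = 26; u[18] = 24; u[19] = 2; u[20] = 13; u[21] = 17; u[22] = 6; u[23] = 3; u[24] = 15; u[25] = 21; u[26] = 14; u[27] = 19; u[28] = 10; u[29] = 11; u[30] = 31; u[31] = 16; u[32] = 4; u[33] = 36; u[34] = 7; u[35] = 5; u[36] = 19; u[37] = 29.
Since (u[36], u[37]) = (u[0], u[1]) = (19, 29) (two consecutive terms determine the rest), the sequence is periodic with period 36.
(806 - 0) mod 36 = 14, so u[806] = u[14] = 2.

2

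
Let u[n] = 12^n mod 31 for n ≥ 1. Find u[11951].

21

Listing terms: u[1] = 12, u[2] = 20, u[3] = 23, u[4] = 28, u[5] = 26, u[6] = 2, u[7] = 24, u[8] = 9, u[9] = 15, u[10] = 25, u[11] = 21, u[12] = 4, u[13] = 17, u[14] = 18, u[15] = 30, u[16] = 19, u[17] = 11, u[18] = 8, u[19] = 3, u[20] = 5, u[21] = 29, u[22] = 7, u[23] = 22, u[24] = 16, u[25] = 6, u[26] = 10, u[27] = 27, u[28] = 14, u[29] = 13, u[30] = 1, u[31] = 12.
The sequence repeats with period 30.
So u[11951] = u[1 + ((11951-1) mod 30)] = u[11] = 21.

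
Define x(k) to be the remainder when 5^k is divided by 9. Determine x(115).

Computing terms: x(1) = 5,  x(2) = 7,  x(3) = 8,  x(4) = 4,  x(5) = 2,  x(6) = 1,  x(7) = 5.
Since x(7) = x(1) = 5, the sequence is periodic with period 6.
So x(115) = x(1 + ((115-1) mod 6)) = x(1) = 5.

5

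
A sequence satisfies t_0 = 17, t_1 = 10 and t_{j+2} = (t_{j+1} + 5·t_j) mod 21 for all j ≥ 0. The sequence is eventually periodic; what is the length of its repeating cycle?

42

We have t_0 = 17,  t_1 = 10,  t_2 = 11,  t_3 = 19,  t_4 = 11,  t_5 = 1,  t_6 = 14,  t_7 = 19,  t_8 = 5,  t_9 = 16,  t_{10} = 20,  t_{11} = 16,  t_{12} = 11,  t_{13} = 7,  t_{14} = 20,  t_{15} = 13,  t_{16} = 8,  t_{17} = 10,  t_{18} = 8,  t_{19} = 16,  t_{20} = 14,  t_{21} = 10,  t_{22} = 17,  t_{23} = 4,  t_{24} = 5,  t_{25} = 4,  t_{26} = 8,  t_{27} = 7,  t_{28} = 5,  t_{29} = 19,  t_{30} = 2,  t_{31} = 13,  t_{32} = 2,  t_{33} = 4,  t_{34} = 14,  t_{35} = 13,  t_{36} = 20,  t_{37} = 1,  t_{38} = 17,  t_{39} = 1,  t_{40} = 2,  t_{41} = 7,  t_{42} = 17,  t_{43} = 10.
Since (t_{42}, t_{43}) = (t_0, t_1) = (17, 10) (two consecutive terms determine the rest), the sequence is periodic with period 42.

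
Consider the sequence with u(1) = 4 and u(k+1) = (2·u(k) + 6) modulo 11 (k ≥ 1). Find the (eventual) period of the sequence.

10

We have u(1) = 4,  u(2) = 3,  u(3) = 1,  u(4) = 8,  u(5) = 0,  u(6) = 6,  u(7) = 7,  u(8) = 9,  u(9) = 2,  u(10) = 10,  u(11) = 4.
The sequence repeats with period 10.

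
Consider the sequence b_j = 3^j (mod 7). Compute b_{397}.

3

b_1 = 3; b_2 = 2; b_3 = 6; b_4 = 4; b_5 = 5; b_6 = 1; b_7 = 3.
The sequence repeats with period 6.
So b_{397} = b_{1 + ((397-1) mod 6)} = b_1 = 3.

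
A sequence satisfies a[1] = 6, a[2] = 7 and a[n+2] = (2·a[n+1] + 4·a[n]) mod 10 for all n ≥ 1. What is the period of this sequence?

We have a[1] = 6, a[2] = 7, a[3] = 8, a[4] = 4, a[5] = 0, a[6] = 6, a[7] = 2, a[8] = 8, a[9] = 4.
Since (a[8], a[9]) = (a[3], a[4]) = (8, 4) (two consecutive terms determine the rest), the sequence is eventually periodic: after a pre-period of length 2 it cycles with period 5.

5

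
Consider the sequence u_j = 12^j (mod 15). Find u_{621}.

12

Listing terms: u_1 = 12; u_2 = 9; u_3 = 3; u_4 = 6; u_5 = 12.
Since u_5 = u_1 = 12, the sequence is periodic with period 4.
(621 - 1) mod 4 = 0, so u_{621} = u_1 = 12.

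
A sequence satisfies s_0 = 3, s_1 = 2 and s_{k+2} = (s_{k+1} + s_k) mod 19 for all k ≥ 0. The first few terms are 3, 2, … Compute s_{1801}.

2

Listing terms: s_0 = 3; s_1 = 2; s_2 = 5; s_3 = 7; s_4 = 12; s_5 = 0; s_6 = 12; s_7 = 12; s_8 = 5; s_9 = 17; s_{10} = 3; s_{11} = 1; s_{12} = 4; s_{13} = 5; s_{14} = 9; s_{15} = 14; s_{16} = 4; s_{17} = 18; s_{18} = 3; s_{19} = 2.
The sequence repeats with period 18.
(1801 - 0) mod 18 = 1, so s_{1801} = s_1 = 2.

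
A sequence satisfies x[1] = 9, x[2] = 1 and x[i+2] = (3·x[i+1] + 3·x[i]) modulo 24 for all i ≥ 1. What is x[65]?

Listing terms: x[1] = 9,  x[2] = 1,  x[3] = 6,  x[4] = 21,  x[5] = 9,  x[6] = 18,  x[7] = 9,  x[8] = 9,  x[9] = 6,  x[10] = 21.
Since (x[9], x[10]) = (x[3], x[4]) = (6, 21) (two consecutive terms determine the rest), the sequence is eventually periodic: after a pre-period of length 2 it cycles with period 6.
For i ≥ 3, x[i] depends only on (i - 3) mod 6. (65 - 3) mod 6 = 2, so x[65] = x[5] = 9.

9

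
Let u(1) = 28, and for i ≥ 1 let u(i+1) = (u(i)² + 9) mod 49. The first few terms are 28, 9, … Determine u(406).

39

Computing terms: u(1) = 28,  u(2) = 9,  u(3) = 41,  u(4) = 24,  u(5) = 46,  u(6) = 18,  u(7) = 39,  u(8) = 11,  u(9) = 32,  u(10) = 4,  u(11) = 25,  u(12) = 46.
Since u(12) = u(5) = 46, the sequence is eventually periodic: after a pre-period of length 4 it cycles with period 7.
For i ≥ 5, u(i) depends only on (i - 5) mod 7. (406 - 5) mod 7 = 2, so u(406) = u(7) = 39.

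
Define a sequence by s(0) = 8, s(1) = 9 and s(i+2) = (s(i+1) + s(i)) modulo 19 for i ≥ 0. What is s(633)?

7

Computing terms: s(0) = 8; s(1) = 9; s(2) = 17; s(3) = 7; s(4) = 5; s(5) = 12; s(6) = 17; s(7) = 10; s(8) = 8; s(9) = 18; s(10) = 7; s(11) = 6; s(12) = 13; s(13) = 0; s(14) = 13; s(15) = 13; s(16) = 7; s(17) = 1; s(18) = 8; s(19) = 9.
The sequence repeats with period 18.
So s(633) = s(0 + ((633-0) mod 18)) = s(3) = 7.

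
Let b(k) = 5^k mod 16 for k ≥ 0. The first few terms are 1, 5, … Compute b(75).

Computing terms: b(0) = 1, b(1) = 5, b(2) = 9, b(3) = 13, b(4) = 1.
The sequence repeats with period 4.
(75 - 0) mod 4 = 3, so b(75) = b(3) = 13.

13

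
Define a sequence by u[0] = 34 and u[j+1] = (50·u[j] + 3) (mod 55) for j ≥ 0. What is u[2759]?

18

u[0] = 34, u[1] = 53, u[2] = 13, u[3] = 48, u[4] = 38, u[5] = 33, u[6] = 3, u[7] = 43, u[8] = 8, u[9] = 18, u[10] = 23, u[11] = 53.
Since u[11] = u[1] = 53, the sequence is eventually periodic: after a pre-period of length 1 it cycles with period 10.
For j ≥ 1, u[j] depends only on (j - 1) mod 10. (2759 - 1) mod 10 = 8, so u[2759] = u[9] = 18.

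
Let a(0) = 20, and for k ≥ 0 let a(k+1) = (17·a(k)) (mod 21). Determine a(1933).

Computing terms: a(0) = 20,  a(1) = 4,  a(2) = 5,  a(3) = 1,  a(4) = 17,  a(5) = 16,  a(6) = 20.
Since a(6) = a(0) = 20, the sequence is periodic with period 6.
(1933 - 0) mod 6 = 1, so a(1933) = a(1) = 4.

4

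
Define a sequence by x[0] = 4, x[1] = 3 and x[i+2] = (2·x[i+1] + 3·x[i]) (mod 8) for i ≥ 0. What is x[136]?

Computing terms: x[0] = 4, x[1] = 3, x[2] = 2, x[3] = 5, x[4] = 0, x[5] = 7, x[6] = 6, x[7] = 1, x[8] = 4, x[9] = 3.
The sequence repeats with period 8.
So x[136] = x[0 + ((136-0) mod 8)] = x[0] = 4.

4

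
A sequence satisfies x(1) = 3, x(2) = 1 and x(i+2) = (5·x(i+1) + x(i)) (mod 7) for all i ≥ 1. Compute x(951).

1

Computing terms: x(1) = 3,  x(2) = 1,  x(3) = 1,  x(4) = 6,  x(5) = 3,  x(6) = 0,  x(7) = 3,  x(8) = 1.
The sequence repeats with period 6.
(951 - 1) mod 6 = 2, so x(951) = x(3) = 1.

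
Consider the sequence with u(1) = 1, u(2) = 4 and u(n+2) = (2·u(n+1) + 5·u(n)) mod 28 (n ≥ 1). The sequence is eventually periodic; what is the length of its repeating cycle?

Listing terms: u(1) = 1, u(2) = 4, u(3) = 13, u(4) = 18, u(5) = 17, u(6) = 12, u(7) = 25, u(8) = 26, u(9) = 9, u(10) = 8, u(11) = 5, u(12) = 22, u(13) = 13, u(14) = 24, u(15) = 1, u(16) = 10, u(17) = 25, u(18) = 16, u(19) = 17, u(20) = 2, u(21) = 5, u(22) = 20, u(23) = 9, u(24) = 6, u(25) = 1, u(26) = 4.
The sequence repeats with period 24.

24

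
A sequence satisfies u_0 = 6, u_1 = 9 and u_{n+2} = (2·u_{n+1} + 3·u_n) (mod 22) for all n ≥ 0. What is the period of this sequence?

10

We have u_0 = 6,  u_1 = 9,  u_2 = 14,  u_3 = 11,  u_4 = 20,  u_5 = 7,  u_6 = 8,  u_7 = 15,  u_8 = 10,  u_9 = 21,  u_{10} = 6,  u_{11} = 9.
Since (u_{10}, u_{11}) = (u_0, u_1) = (6, 9) (two consecutive terms determine the rest), the sequence is periodic with period 10.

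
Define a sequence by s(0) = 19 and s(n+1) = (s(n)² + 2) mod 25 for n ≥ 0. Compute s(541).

Listing terms: s(0) = 19; s(1) = 13; s(2) = 21; s(3) = 18; s(4) = 1; s(5) = 3; s(6) = 11; s(7) = 23; s(8) = 6; s(9) = 13.
Since s(9) = s(1) = 13, the sequence is eventually periodic: after a pre-period of length 1 it cycles with period 8.
For n ≥ 1, s(n) depends only on (n - 1) mod 8. (541 - 1) mod 8 = 4, so s(541) = s(5) = 3.

3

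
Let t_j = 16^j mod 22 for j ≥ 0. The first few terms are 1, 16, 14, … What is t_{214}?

20

t_0 = 1,  t_1 = 16,  t_2 = 14,  t_3 = 4,  t_4 = 20,  t_5 = 12,  t_6 = 16.
Since t_6 = t_1 = 16, the sequence is eventually periodic: after a pre-period of length 1 it cycles with period 5.
For j ≥ 1, t_j depends only on (j - 1) mod 5. (214 - 1) mod 5 = 3, so t_{214} = t_4 = 20.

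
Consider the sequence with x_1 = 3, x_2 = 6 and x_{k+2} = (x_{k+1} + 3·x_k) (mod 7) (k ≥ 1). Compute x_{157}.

4

Listing terms: x_1 = 3; x_2 = 6; x_3 = 1; x_4 = 5; x_5 = 1; x_6 = 2; x_7 = 5; x_8 = 4; x_9 = 5; x_{10} = 3; x_{11} = 4; x_{12} = 6; x_{13} = 4; x_{14} = 1; x_{15} = 6; x_{16} = 2; x_{17} = 6; x_{18} = 5; x_{19} = 2; x_{20} = 3; x_{21} = 2; x_{22} = 4; x_{23} = 3; x_{24} = 1; x_{25} = 3; x_{26} = 6.
The sequence repeats with period 24.
(157 - 1) mod 24 = 12, so x_{157} = x_{13} = 4.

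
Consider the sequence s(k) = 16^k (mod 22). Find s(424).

20

s(1) = 16,  s(2) = 14,  s(3) = 4,  s(4) = 20,  s(5) = 12,  s(6) = 16.
The sequence repeats with period 5.
So s(424) = s(1 + ((424-1) mod 5)) = s(4) = 20.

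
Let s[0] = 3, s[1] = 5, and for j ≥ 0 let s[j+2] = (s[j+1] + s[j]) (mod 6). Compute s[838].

We have s[0] = 3,  s[1] = 5,  s[2] = 2,  s[3] = 1,  s[4] = 3,  s[5] = 4,  s[6] = 1,  s[7] = 5,  s[8] = 0,  s[9] = 5,  s[10] = 5,  s[11] = 4,  s[12] = 3,  s[13] = 1,  s[14] = 4,  s[15] = 5,  s[16] = 3,  s[17] = 2,  s[18] = 5,  s[19] = 1,  s[20] = 0,  s[21] = 1,  s[22] = 1,  s[23] = 2,  s[24] = 3,  s[25] = 5.
Since (s[24], s[25]) = (s[0], s[1]) = (3, 5) (two consecutive terms determine the rest), the sequence is periodic with period 24.
(838 - 0) mod 24 = 22, so s[838] = s[22] = 1.

1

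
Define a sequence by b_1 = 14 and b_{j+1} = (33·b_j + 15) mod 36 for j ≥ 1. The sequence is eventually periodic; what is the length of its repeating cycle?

4

b_1 = 14,  b_2 = 9,  b_3 = 24,  b_4 = 15,  b_5 = 6,  b_6 = 33,  b_7 = 24.
Since b_7 = b_3 = 24, the sequence is eventually periodic: after a pre-period of length 2 it cycles with period 4.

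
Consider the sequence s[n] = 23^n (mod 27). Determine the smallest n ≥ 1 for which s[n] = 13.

We have s[0] = 1, s[1] = 23, s[2] = 16, s[3] = 17, s[4] = 13, s[5] = 2, s[6] = 19, s[7] = 5, s[8] = 7, s[9] = 26, s[10] = 4, s[11] = 11, s[12] = 10, s[13] = 14, s[14] = 25, s[15] = 8, s[16] = 22, s[17] = 20, s[18] = 1.
Since s[18] = s[0] = 1, the sequence is periodic with period 18.
The value 13 first appears (with n ≥ 1) at s[4].

4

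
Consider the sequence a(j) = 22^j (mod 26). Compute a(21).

Computing terms: a(1) = 22; a(2) = 16; a(3) = 14; a(4) = 22.
Since a(4) = a(1) = 22, the sequence is periodic with period 3.
So a(21) = a(1 + ((21-1) mod 3)) = a(3) = 14.

14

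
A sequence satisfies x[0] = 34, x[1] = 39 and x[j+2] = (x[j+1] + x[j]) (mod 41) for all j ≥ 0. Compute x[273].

x[0] = 34,  x[1] = 39,  x[2] = 32,  x[3] = 30,  x[4] = 21,  x[5] = 10,  x[6] = 31,  x[7] = 0,  x[8] = 31,  x[9] = 31,  x[10] = 21,  x[11] = 11,  x[12] = 32,  x[13] = 2,  x[14] = 34,  x[15] = 36,  x[16] = 29,  x[17] = 24,  x[18] = 12,  x[19] = 36,  x[20] = 7,  x[21] = 2,  x[22] = 9,  x[23] = 11,  x[24] = 20,  x[25] = 31,  x[26] = 10,  x[27] = 0,  x[28] = 10,  x[29] = 10,  x[30] = 20,  x[31] = 30,  x[32] = 9,  x[33] = 39,  x[34] = 7,  x[35] = 5,  x[36] = 12,  x[37] = 17,  x[38] = 29,  x[39] = 5,  x[40] = 34,  x[41] = 39.
The sequence repeats with period 40.
So x[273] = x[0 + ((273-0) mod 40)] = x[33] = 39.

39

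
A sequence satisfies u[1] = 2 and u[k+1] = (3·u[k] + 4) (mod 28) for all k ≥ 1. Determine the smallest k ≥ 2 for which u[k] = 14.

We have u[1] = 2,  u[2] = 10,  u[3] = 6,  u[4] = 22,  u[5] = 14,  u[6] = 18,  u[7] = 2.
Since u[7] = u[1] = 2, the sequence is periodic with period 6.
The value 14 first appears (with k ≥ 2) at u[5].

5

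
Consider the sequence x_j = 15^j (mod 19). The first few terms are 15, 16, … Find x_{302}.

We have x_1 = 15,  x_2 = 16,  x_3 = 12,  x_4 = 9,  x_5 = 2,  x_6 = 11,  x_7 = 13,  x_8 = 5,  x_9 = 18,  x_{10} = 4,  x_{11} = 3,  x_{12} = 7,  x_{13} = 10,  x_{14} = 17,  x_{15} = 8,  x_{16} = 6,  x_{17} = 14,  x_{18} = 1,  x_{19} = 15.
Since x_{19} = x_1 = 15, the sequence is periodic with period 18.
(302 - 1) mod 18 = 13, so x_{302} = x_{14} = 17.

17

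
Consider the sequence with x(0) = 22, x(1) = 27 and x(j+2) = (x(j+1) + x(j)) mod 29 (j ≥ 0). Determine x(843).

18

We have x(0) = 22, x(1) = 27, x(2) = 20, x(3) = 18, x(4) = 9, x(5) = 27, x(6) = 7, x(7) = 5, x(8) = 12, x(9) = 17, x(10) = 0, x(11) = 17, x(12) = 17, x(13) = 5, x(14) = 22, x(15) = 27.
The sequence repeats with period 14.
(843 - 0) mod 14 = 3, so x(843) = x(3) = 18.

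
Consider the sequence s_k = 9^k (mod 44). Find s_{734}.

We have s_1 = 9; s_2 = 37; s_3 = 25; s_4 = 5; s_5 = 1; s_6 = 9.
The sequence repeats with period 5.
So s_{734} = s_{1 + ((734-1) mod 5)} = s_4 = 5.

5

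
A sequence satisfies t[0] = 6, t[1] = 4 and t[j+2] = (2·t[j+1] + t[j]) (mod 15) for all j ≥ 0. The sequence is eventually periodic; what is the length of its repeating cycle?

24

Computing terms: t[0] = 6,  t[1] = 4,  t[2] = 14,  t[3] = 2,  t[4] = 3,  t[5] = 8,  t[6] = 4,  t[7] = 1,  t[8] = 6,  t[9] = 13,  t[10] = 2,  t[11] = 2,  t[12] = 6,  t[13] = 14,  t[14] = 4,  t[15] = 7,  t[16] = 3,  t[17] = 13,  t[18] = 14,  t[19] = 11,  t[20] = 6,  t[21] = 8,  t[22] = 7,  t[23] = 7,  t[24] = 6,  t[25] = 4.
The sequence repeats with period 24.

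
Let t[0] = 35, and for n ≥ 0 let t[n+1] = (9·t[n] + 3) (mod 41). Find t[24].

Listing terms: t[0] = 35; t[1] = 31; t[2] = 36; t[3] = 40; t[4] = 35.
The sequence repeats with period 4.
So t[24] = t[0 + ((24-0) mod 4)] = t[0] = 35.

35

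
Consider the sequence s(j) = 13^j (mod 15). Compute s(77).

Listing terms: s(1) = 13; s(2) = 4; s(3) = 7; s(4) = 1; s(5) = 13.
The sequence repeats with period 4.
So s(77) = s(1 + ((77-1) mod 4)) = s(1) = 13.

13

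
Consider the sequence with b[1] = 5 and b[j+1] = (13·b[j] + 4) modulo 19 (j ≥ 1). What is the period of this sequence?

18

b[1] = 5,  b[2] = 12,  b[3] = 8,  b[4] = 13,  b[5] = 2,  b[6] = 11,  b[7] = 14,  b[8] = 15,  b[9] = 9,  b[10] = 7,  b[11] = 0,  b[12] = 4,  b[13] = 18,  b[14] = 10,  b[15] = 1,  b[16] = 17,  b[17] = 16,  b[18] = 3,  b[19] = 5.
The sequence repeats with period 18.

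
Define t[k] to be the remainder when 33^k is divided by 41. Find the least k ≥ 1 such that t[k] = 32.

t[0] = 1, t[1] = 33, t[2] = 23, t[3] = 21, t[4] = 37, t[5] = 32, t[6] = 31, t[7] = 39, t[8] = 16, t[9] = 36, t[10] = 40, t[11] = 8, t[12] = 18, t[13] = 20, t[14] = 4, t[15] = 9, t[16] = 10, t[17] = 2, t[18] = 25, t[19] = 5, t[20] = 1.
Since t[20] = t[0] = 1, the sequence is periodic with period 20.
The value 32 first appears (with k ≥ 1) at t[5].

5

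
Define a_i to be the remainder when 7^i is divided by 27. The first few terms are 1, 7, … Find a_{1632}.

Listing terms: a_0 = 1, a_1 = 7, a_2 = 22, a_3 = 19, a_4 = 25, a_5 = 13, a_6 = 10, a_7 = 16, a_8 = 4, a_9 = 1.
The sequence repeats with period 9.
So a_{1632} = a_{0 + ((1632-0) mod 9)} = a_3 = 19.

19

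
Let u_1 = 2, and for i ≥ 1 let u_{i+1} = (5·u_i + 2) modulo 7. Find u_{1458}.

Listing terms: u_1 = 2,  u_2 = 5,  u_3 = 6,  u_4 = 4,  u_5 = 1,  u_6 = 0,  u_7 = 2.
The sequence repeats with period 6.
(1458 - 1) mod 6 = 5, so u_{1458} = u_6 = 0.

0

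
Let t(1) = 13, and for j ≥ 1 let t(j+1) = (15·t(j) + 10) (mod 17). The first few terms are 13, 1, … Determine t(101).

We have t(1) = 13; t(2) = 1; t(3) = 8; t(4) = 11; t(5) = 5; t(6) = 0; t(7) = 10; t(8) = 7; t(9) = 13.
The sequence repeats with period 8.
So t(101) = t(1 + ((101-1) mod 8)) = t(5) = 5.

5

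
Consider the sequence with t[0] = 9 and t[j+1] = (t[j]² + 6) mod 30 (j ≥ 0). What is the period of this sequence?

t[0] = 9; t[1] = 27; t[2] = 15; t[3] = 21; t[4] = 27.
Since t[4] = t[1] = 27, the sequence is eventually periodic: after a pre-period of length 1 it cycles with period 3.

3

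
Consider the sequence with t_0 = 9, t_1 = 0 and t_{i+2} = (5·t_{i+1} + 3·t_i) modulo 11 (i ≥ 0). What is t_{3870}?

9

We have t_0 = 9,  t_1 = 0,  t_2 = 5,  t_3 = 3,  t_4 = 8,  t_5 = 5,  t_6 = 5,  t_7 = 7,  t_8 = 6,  t_9 = 7,  t_{10} = 9,  t_{11} = 0.
The sequence repeats with period 10.
So t_{3870} = t_{0 + ((3870-0) mod 10)} = t_0 = 9.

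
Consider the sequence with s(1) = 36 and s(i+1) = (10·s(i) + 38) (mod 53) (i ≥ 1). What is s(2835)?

36

We have s(1) = 36,  s(2) = 27,  s(3) = 43,  s(4) = 44,  s(5) = 1,  s(6) = 48,  s(7) = 41,  s(8) = 24,  s(9) = 13,  s(10) = 9,  s(11) = 22,  s(12) = 46,  s(13) = 21,  s(14) = 36.
Since s(14) = s(1) = 36, the sequence is periodic with period 13.
So s(2835) = s(1 + ((2835-1) mod 13)) = s(1) = 36.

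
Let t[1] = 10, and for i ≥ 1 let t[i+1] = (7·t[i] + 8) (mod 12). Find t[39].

t[1] = 10; t[2] = 6; t[3] = 2; t[4] = 10.
Since t[4] = t[1] = 10, the sequence is periodic with period 3.
(39 - 1) mod 3 = 2, so t[39] = t[3] = 2.

2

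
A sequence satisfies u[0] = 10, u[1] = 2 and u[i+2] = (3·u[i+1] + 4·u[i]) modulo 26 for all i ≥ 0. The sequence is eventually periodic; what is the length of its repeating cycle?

6

We have u[0] = 10; u[1] = 2; u[2] = 20; u[3] = 16; u[4] = 24; u[5] = 6; u[6] = 10; u[7] = 2.
The sequence repeats with period 6.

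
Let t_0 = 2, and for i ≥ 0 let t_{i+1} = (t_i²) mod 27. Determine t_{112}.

7

t_0 = 2, t_1 = 4, t_2 = 16, t_3 = 13, t_4 = 7, t_5 = 22, t_6 = 25, t_7 = 4.
Since t_7 = t_1 = 4, the sequence is eventually periodic: after a pre-period of length 1 it cycles with period 6.
For i ≥ 1, t_i depends only on (i - 1) mod 6. (112 - 1) mod 6 = 3, so t_{112} = t_4 = 7.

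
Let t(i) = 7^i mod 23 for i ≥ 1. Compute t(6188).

4

We have t(1) = 7,  t(2) = 3,  t(3) = 21,  t(4) = 9,  t(5) = 17,  t(6) = 4,  t(7) = 5,  t(8) = 12,  t(9) = 15,  t(10) = 13,  t(11) = 22,  t(12) = 16,  t(13) = 20,  t(14) = 2,  t(15) = 14,  t(16) = 6,  t(17) = 19,  t(18) = 18,  t(19) = 11,  t(20) = 8,  t(21) = 10,  t(22) = 1,  t(23) = 7.
The sequence repeats with period 22.
So t(6188) = t(1 + ((6188-1) mod 22)) = t(6) = 4.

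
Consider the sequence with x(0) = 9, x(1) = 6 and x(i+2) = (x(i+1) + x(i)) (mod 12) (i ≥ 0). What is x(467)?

9

We have x(0) = 9,  x(1) = 6,  x(2) = 3,  x(3) = 9,  x(4) = 0,  x(5) = 9,  x(6) = 9,  x(7) = 6.
Since (x(6), x(7)) = (x(0), x(1)) = (9, 6) (two consecutive terms determine the rest), the sequence is periodic with period 6.
So x(467) = x(0 + ((467-0) mod 6)) = x(5) = 9.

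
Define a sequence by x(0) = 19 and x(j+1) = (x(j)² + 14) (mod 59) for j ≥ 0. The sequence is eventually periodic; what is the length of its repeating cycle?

4

Listing terms: x(0) = 19,  x(1) = 21,  x(2) = 42,  x(3) = 8,  x(4) = 19.
The sequence repeats with period 4.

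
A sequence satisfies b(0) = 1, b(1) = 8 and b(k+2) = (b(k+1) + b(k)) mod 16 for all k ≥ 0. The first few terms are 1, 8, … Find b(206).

Listing terms: b(0) = 1, b(1) = 8, b(2) = 9, b(3) = 1, b(4) = 10, b(5) = 11, b(6) = 5, b(7) = 0, b(8) = 5, b(9) = 5, b(10) = 10, b(11) = 15, b(12) = 9, b(13) = 8, b(14) = 1, b(15) = 9, b(16) = 10, b(17) = 3, b(18) = 13, b(19) = 0, b(20) = 13, b(21) = 13, b(22) = 10, b(23) = 7, b(24) = 1, b(25) = 8.
The sequence repeats with period 24.
(206 - 0) mod 24 = 14, so b(206) = b(14) = 1.

1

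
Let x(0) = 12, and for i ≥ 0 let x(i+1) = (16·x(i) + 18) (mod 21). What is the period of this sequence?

3

x(0) = 12, x(1) = 0, x(2) = 18, x(3) = 12.
The sequence repeats with period 3.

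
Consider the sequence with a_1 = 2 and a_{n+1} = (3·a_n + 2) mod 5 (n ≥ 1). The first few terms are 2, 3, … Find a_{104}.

0

Listing terms: a_1 = 2; a_2 = 3; a_3 = 1; a_4 = 0; a_5 = 2.
The sequence repeats with period 4.
So a_{104} = a_{1 + ((104-1) mod 4)} = a_4 = 0.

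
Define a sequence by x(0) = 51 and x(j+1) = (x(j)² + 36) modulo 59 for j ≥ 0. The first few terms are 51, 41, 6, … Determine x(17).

53

Listing terms: x(0) = 51, x(1) = 41, x(2) = 6, x(3) = 13, x(4) = 28, x(5) = 53, x(6) = 13.
Since x(6) = x(3) = 13, the sequence is eventually periodic: after a pre-period of length 3 it cycles with period 3.
For j ≥ 3, x(j) depends only on (j - 3) mod 3. (17 - 3) mod 3 = 2, so x(17) = x(5) = 53.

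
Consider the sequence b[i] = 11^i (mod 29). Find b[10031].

b[1] = 11,  b[2] = 5,  b[3] = 26,  b[4] = 25,  b[5] = 14,  b[6] = 9,  b[7] = 12,  b[8] = 16,  b[9] = 2,  b[10] = 22,  b[11] = 10,  b[12] = 23,  b[13] = 21,  b[14] = 28,  b[15] = 18,  b[16] = 24,  b[17] = 3,  b[18] = 4,  b[19] = 15,  b[20] = 20,  b[21] = 17,  b[22] = 13,  b[23] = 27,  b[24] = 7,  b[25] = 19,  b[26] = 6,  b[27] = 8,  b[28] = 1,  b[29] = 11.
Since b[29] = b[1] = 11, the sequence is periodic with period 28.
(10031 - 1) mod 28 = 6, so b[10031] = b[7] = 12.

12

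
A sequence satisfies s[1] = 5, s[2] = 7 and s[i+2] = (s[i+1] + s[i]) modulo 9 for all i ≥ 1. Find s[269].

4

Listing terms: s[1] = 5,  s[2] = 7,  s[3] = 3,  s[4] = 1,  s[5] = 4,  s[6] = 5,  s[7] = 0,  s[8] = 5,  s[9] = 5,  s[10] = 1,  s[11] = 6,  s[12] = 7,  s[13] = 4,  s[14] = 2,  s[15] = 6,  s[16] = 8,  s[17] = 5,  s[18] = 4,  s[19] = 0,  s[20] = 4,  s[21] = 4,  s[22] = 8,  s[23] = 3,  s[24] = 2,  s[25] = 5,  s[26] = 7.
Since (s[25], s[26]) = (s[1], s[2]) = (5, 7) (two consecutive terms determine the rest), the sequence is periodic with period 24.
So s[269] = s[1 + ((269-1) mod 24)] = s[5] = 4.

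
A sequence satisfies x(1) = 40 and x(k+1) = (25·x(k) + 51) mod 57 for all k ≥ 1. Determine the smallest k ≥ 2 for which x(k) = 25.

2

We have x(1) = 40, x(2) = 25, x(3) = 49, x(4) = 22, x(5) = 31, x(6) = 28, x(7) = 10, x(8) = 16, x(9) = 52, x(10) = 40.
The sequence repeats with period 9.
The value 25 first appears (with k ≥ 2) at x(2).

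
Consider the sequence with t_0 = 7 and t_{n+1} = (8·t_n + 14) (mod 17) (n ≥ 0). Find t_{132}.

Computing terms: t_0 = 7,  t_1 = 2,  t_2 = 13,  t_3 = 16,  t_4 = 6,  t_5 = 11,  t_6 = 0,  t_7 = 14,  t_8 = 7.
Since t_8 = t_0 = 7, the sequence is periodic with period 8.
(132 - 0) mod 8 = 4, so t_{132} = t_4 = 6.

6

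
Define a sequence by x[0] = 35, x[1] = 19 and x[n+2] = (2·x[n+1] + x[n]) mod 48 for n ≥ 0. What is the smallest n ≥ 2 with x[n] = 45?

7

Listing terms: x[0] = 35, x[1] = 19, x[2] = 25, x[3] = 21, x[4] = 19, x[5] = 11, x[6] = 41, x[7] = 45, x[8] = 35, x[9] = 19.
Since (x[8], x[9]) = (x[0], x[1]) = (35, 19) (two consecutive terms determine the rest), the sequence is periodic with period 8.
The value 45 first appears (with n ≥ 2) at x[7].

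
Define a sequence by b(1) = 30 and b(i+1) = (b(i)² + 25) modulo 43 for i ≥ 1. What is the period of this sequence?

6

We have b(1) = 30, b(2) = 22, b(3) = 36, b(4) = 31, b(5) = 40, b(6) = 34, b(7) = 20, b(8) = 38, b(9) = 7, b(10) = 31.
Since b(10) = b(4) = 31, the sequence is eventually periodic: after a pre-period of length 3 it cycles with period 6.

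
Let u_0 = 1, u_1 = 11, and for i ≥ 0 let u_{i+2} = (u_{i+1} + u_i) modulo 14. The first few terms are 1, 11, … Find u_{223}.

3

Computing terms: u_0 = 1; u_1 = 11; u_2 = 12; u_3 = 9; u_4 = 7; u_5 = 2; u_6 = 9; u_7 = 11; u_8 = 6; u_9 = 3; u_{10} = 9; u_{11} = 12; u_{12} = 7; u_{13} = 5; u_{14} = 12; u_{15} = 3; u_{16} = 1; u_{17} = 4; u_{18} = 5; u_{19} = 9; u_{20} = 0; u_{21} = 9; u_{22} = 9; u_{23} = 4; u_{24} = 13; u_{25} = 3; u_{26} = 2; u_{27} = 5; u_{28} = 7; u_{29} = 12; u_{30} = 5; u_{31} = 3; u_{32} = 8; u_{33} = 11; u_{34} = 5; u_{35} = 2; u_{36} = 7; u_{37} = 9; u_{38} = 2; u_{39} = 11; u_{40} = 13; u_{41} = 10; u_{42} = 9; u_{43} = 5; u_{44} = 0; u_{45} = 5; u_{46} = 5; u_{47} = 10; u_{48} = 1; u_{49} = 11.
The sequence repeats with period 48.
So u_{223} = u_{0 + ((223-0) mod 48)} = u_{31} = 3.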